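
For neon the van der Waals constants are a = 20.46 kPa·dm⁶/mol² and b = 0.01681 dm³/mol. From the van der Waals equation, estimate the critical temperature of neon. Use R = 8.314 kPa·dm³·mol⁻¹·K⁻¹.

T_c ≈ 43.38 K

For a van der Waals gas, T_c = 8a/(27Rb).
T_c = 8×20.46/(27×8.314×0.01681) = 163.68/3.7735 = 43.38 K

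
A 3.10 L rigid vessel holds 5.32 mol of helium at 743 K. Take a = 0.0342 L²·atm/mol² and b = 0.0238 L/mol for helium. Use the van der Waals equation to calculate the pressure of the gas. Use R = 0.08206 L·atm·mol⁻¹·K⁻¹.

P = nRT/(V − nb) − a n²/V²
nRT/(V − nb) = (5.32)(0.08206)(743)/(3.10 − 5.32×0.0238) = 324.36/2.9734 = 109.09 atm
a n²/V² = (0.0342)(5.32)²/(3.10)² = 0.10072 atm
P = 109.09 − 0.10072 = 109.0 atm

P ≈ 109.0 atm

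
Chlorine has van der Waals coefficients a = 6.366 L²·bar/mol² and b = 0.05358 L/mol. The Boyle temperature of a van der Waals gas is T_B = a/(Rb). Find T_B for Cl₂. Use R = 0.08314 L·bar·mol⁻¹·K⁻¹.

For a van der Waals gas the second virial coefficient B₂ = b − a/(RT) vanishes at T_B = a/(Rb).
T_B = 6.366/(0.08314×0.05358) = 6.366/0.0044546 = 1429 K

T_B ≈ 1429 K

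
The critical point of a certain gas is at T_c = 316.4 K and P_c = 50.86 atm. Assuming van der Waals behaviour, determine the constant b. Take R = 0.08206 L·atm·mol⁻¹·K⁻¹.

From T_c = 8a/(27Rb) and P_c = a/(27b²): b = R T_c/(8 P_c).
b = (0.08206)(316.4)/(8×50.86) = 25.964/406.88 = 0.06381 L/mol

b ≈ 0.06381 L/mol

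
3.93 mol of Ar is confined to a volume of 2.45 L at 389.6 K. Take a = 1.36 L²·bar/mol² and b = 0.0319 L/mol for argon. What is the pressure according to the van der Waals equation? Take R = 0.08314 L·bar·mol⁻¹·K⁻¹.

P ≈ 51.26 bar

P = nRT/(V − nb) − a n²/V²
nRT/(V − nb) = (3.93)(0.08314)(389.6)/(2.45 − 3.93×0.0319) = 127.30/2.3246 = 54.762 bar
a n²/V² = (1.36)(3.93)²/(2.45)² = 3.4994 bar
P = 54.762 − 3.4994 = 51.26 bar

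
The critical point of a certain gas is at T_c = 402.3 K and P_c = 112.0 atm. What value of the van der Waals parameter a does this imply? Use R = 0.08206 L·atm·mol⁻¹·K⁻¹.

a ≈ 4.105 L²·atm/mol²

From T_c = 8a/(27Rb) and P_c = a/(27b²): a = 27 R² T_c²/(64 P_c).
a = 27×(0.08206)²×(402.3)²/(64×112.0) = 29426/7168.0 = 4.105 L²·atm/mol²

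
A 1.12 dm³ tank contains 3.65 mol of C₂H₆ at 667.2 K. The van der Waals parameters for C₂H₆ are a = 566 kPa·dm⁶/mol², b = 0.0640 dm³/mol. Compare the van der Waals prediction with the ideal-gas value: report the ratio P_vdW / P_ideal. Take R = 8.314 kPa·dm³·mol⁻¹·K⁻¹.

P_vdW / P_ideal ≈ 0.9310

Ideal: P_ideal = nRT/V = (3.65)(8.314)(667.2)/1.12 = 18077.6 kPa
vdW: P = nRT/(V − nb) − a n²/V² = 20246.9/0.886400 − 7540.54/1.25440 = 22841.7 − 6011.27 = 16830.4 kPa
Ratio = 16830.4/18077.6 = 0.9310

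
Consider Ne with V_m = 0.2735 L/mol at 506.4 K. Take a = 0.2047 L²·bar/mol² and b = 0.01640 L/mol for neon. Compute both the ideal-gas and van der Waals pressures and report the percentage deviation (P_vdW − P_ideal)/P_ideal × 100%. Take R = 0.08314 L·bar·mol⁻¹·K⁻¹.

4.60 %

Ideal: P_ideal = RT/V_m = (0.08314)(506.4)/0.2735 = 153.938 bar
vdW: P = RT/(V_m − b) − a/V_m² = 42.1021/0.257100 − 0.2047/0.0748023 = 163.758 − 2.73655 = 161.021 bar
% deviation = (161.021 − 153.938)/153.938 × 100% = 4.60%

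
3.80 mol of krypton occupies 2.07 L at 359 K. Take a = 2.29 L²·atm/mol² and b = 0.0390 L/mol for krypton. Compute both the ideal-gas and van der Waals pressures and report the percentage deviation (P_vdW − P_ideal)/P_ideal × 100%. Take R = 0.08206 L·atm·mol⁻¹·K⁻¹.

Ideal: P_ideal = nRT/V = (3.80)(0.08206)(359)/2.07 = 54.0803 atm
vdW: P = nRT/(V − nb) − a n²/V² = 111.946/1.92180 − 33.0676/4.28490 = 58.2506 − 7.71724 = 50.5334 atm
% deviation = (50.5334 − 54.0803)/54.0803 × 100% = -6.56%

-6.56 %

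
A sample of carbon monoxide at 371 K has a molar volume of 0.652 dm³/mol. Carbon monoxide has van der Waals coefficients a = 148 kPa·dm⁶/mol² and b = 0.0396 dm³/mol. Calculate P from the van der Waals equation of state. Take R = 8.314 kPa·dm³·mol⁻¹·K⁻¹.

P ≈ 4689 kPa

P = RT/(V_m − b) − a/V_m²
RT/(V_m − b) = (8.314)(371)/(0.652 − 0.0396) = 3084.5/0.61240 = 5036.7 kPa
a/V_m² = 148/(0.652)² = 348.15 kPa
P = 5036.7 − 348.15 = 4689 kPa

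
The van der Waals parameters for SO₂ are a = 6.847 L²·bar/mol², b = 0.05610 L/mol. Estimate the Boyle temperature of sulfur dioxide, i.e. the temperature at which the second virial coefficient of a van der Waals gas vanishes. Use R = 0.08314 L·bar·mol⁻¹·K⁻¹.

T_B ≈ 1468 K

For a van der Waals gas the second virial coefficient B₂ = b − a/(RT) vanishes at T_B = a/(Rb).
T_B = 6.847/(0.08314×0.05610) = 6.847/0.0046642 = 1468 K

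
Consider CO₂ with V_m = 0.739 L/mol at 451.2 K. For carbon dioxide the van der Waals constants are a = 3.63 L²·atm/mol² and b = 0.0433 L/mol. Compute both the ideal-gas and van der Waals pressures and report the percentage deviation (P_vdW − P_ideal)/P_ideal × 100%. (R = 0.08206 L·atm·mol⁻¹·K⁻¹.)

-7.04 %

Ideal: P_ideal = RT/V_m = (0.08206)(451.2)/0.739 = 50.1021 atm
vdW: P = RT/(V_m − b) − a/V_m² = 37.0255/0.695700 − 3.63/0.546121 = 53.2205 − 6.64688 = 46.5736 atm
% deviation = (46.5736 − 50.1021)/50.1021 × 100% = -7.04%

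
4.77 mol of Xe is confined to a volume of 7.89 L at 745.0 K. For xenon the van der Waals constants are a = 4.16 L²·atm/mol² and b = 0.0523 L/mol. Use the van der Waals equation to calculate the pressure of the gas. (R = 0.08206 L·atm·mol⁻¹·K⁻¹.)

P = nRT/(V − nb) − a n²/V²
nRT/(V − nb) = (4.77)(0.08206)(745.0)/(7.89 − 4.77×0.0523) = 291.61/7.6405 = 38.166 atm
a n²/V² = (4.16)(4.77)²/(7.89)² = 1.5205 atm
P = 38.166 − 1.5205 = 36.65 atm

P ≈ 36.65 atm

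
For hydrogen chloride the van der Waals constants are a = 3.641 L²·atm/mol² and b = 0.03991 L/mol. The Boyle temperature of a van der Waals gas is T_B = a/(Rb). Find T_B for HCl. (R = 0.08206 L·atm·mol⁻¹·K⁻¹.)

For a van der Waals gas the second virial coefficient B₂ = b − a/(RT) vanishes at T_B = a/(Rb).
T_B = 3.641/(0.08206×0.03991) = 3.641/0.0032750 = 1112 K

T_B ≈ 1112 K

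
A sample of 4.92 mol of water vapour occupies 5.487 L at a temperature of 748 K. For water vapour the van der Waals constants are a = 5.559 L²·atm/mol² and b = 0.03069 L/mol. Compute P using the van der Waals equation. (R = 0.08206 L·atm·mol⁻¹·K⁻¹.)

P = nRT/(V − nb) − a n²/V²
nRT/(V − nb) = (4.92)(0.08206)(748)/(5.487 − 4.92×0.03069) = 301.99/5.3360 = 56.595 atm
a n²/V² = (5.559)(4.92)²/(5.487)² = 4.4695 atm
P = 56.595 − 4.4695 = 52.13 atm

P ≈ 52.13 atm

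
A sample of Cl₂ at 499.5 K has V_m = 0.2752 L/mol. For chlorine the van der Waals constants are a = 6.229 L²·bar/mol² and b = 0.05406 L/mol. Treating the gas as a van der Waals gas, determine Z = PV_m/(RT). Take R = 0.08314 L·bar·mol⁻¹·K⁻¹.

P = RT/(V_m − b) − a/V_m² = (0.08314)(499.5)/(0.2752 − 0.05406) − 6.229/(0.2752)²
  = 41.528/0.22114 − 82.247 = 187.79 − 82.247 = 105.54 bar
Z = PV_m/(RT) = (105.54)(0.2752)/((0.08314)(499.5)) = 29.045/41.528 = 0.6994

Z ≈ 0.6994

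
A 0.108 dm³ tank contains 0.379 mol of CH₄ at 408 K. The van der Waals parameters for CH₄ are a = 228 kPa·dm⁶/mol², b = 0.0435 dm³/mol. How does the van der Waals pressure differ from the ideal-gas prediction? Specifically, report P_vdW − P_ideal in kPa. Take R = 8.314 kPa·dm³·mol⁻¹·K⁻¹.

ΔP ≈ -663 kPa

Ideal: P_ideal = nRT/V = (0.379)(8.314)(408)/0.108 = 11903.8 kPa
vdW: P = nRT/(V − nb) − a n²/V² = 1285.61/0.0915135 − 32.7501/0.0116640 = 14048.3 − 2807.79 = 11240.5 kPa
ΔP = 11240.5 − 11903.8 = -663 kPa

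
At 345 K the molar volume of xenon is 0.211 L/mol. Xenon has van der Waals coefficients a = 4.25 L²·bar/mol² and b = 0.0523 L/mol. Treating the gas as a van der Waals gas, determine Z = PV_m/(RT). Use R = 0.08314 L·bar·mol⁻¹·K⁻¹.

P = RT/(V_m − b) − a/V_m² = (0.08314)(345)/(0.211 − 0.0523) − 4.25/(0.211)²
  = 28.683/0.15870 − 95.461 = 180.74 − 95.461 = 85.28 bar
Z = PV_m/(RT) = (85.28)(0.211)/((0.08314)(345)) = 17.994/28.683 = 0.6273

Z ≈ 0.6273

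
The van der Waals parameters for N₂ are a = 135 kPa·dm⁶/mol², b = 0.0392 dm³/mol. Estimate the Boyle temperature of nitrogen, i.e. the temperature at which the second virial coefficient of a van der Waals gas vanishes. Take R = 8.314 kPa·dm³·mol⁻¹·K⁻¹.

T_B ≈ 414.2 K

For a van der Waals gas the second virial coefficient B₂ = b − a/(RT) vanishes at T_B = a/(Rb).
T_B = 135/(8.314×0.0392) = 135/0.32591 = 414.2 K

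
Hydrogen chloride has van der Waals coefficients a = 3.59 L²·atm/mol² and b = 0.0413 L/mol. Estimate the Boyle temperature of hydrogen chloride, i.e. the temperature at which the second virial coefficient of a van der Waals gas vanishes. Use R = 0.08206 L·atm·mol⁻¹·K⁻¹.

For a van der Waals gas the second virial coefficient B₂ = b − a/(RT) vanishes at T_B = a/(Rb).
T_B = 3.59/(0.08206×0.0413) = 3.59/0.0033891 = 1059 K

T_B ≈ 1059 K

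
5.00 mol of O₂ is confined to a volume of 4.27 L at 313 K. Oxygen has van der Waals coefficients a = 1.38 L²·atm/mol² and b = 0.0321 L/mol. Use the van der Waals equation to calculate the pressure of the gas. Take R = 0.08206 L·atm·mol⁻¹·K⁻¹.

P ≈ 29.36 atm

P = nRT/(V − nb) − a n²/V²
nRT/(V − nb) = (5.00)(0.08206)(313)/(4.27 − 5.00×0.0321) = 128.42/4.1095 = 31.250 atm
a n²/V² = (1.38)(5.00)²/(4.27)² = 1.8922 atm
P = 31.250 − 1.8922 = 29.36 atm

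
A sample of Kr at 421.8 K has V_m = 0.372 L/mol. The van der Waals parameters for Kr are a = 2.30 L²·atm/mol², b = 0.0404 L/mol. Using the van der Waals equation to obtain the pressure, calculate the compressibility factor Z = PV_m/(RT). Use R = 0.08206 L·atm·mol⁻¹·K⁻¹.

P = RT/(V_m − b) − a/V_m² = (0.08206)(421.8)/(0.372 − 0.0404) − 2.30/(0.372)²
  = 34.613/0.33160 − 16.620 = 104.38 − 16.620 = 87.76 atm
Z = PV_m/(RT) = (87.76)(0.372)/((0.08206)(421.8)) = 32.647/34.613 = 0.9432

Z ≈ 0.9432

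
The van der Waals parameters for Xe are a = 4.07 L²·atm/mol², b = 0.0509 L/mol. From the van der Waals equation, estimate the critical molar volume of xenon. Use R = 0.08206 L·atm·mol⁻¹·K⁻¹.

For a van der Waals gas, V_m,c = 3b.
V_m,c = 3×0.0509 = 0.1527 L/mol

V_m,c ≈ 0.1527 L/mol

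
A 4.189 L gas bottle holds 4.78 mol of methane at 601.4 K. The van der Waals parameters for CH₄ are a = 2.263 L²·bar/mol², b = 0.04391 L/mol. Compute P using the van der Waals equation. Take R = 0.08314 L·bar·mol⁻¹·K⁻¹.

P = nRT/(V − nb) − a n²/V²
nRT/(V − nb) = (4.78)(0.08314)(601.4)/(4.189 − 4.78×0.04391) = 239.00/3.9791 = 60.064 bar
a n²/V² = (2.263)(4.78)²/(4.189)² = 2.9466 bar
P = 60.064 − 2.9466 = 57.12 bar

P ≈ 57.12 bar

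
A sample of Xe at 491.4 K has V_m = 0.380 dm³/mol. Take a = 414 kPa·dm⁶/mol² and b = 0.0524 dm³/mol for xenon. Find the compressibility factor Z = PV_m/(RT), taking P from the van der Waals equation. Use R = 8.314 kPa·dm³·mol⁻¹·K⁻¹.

Z ≈ 0.8933

P = RT/(V_m − b) − a/V_m² = (8.314)(491.4)/(0.380 − 0.0524) − 414/(0.380)²
  = 4085.5/0.32760 − 2867.0 = 12471 − 2867.0 = 9604 kPa
Z = PV_m/(RT) = (9604)(0.380)/((8.314)(491.4)) = 3649.5/4085.5 = 0.8933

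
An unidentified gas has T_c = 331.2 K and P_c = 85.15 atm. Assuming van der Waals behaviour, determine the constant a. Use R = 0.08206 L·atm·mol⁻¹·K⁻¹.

From T_c = 8a/(27Rb) and P_c = a/(27b²): a = 27 R² T_c²/(64 P_c).
a = 27×(0.08206)²×(331.2)²/(64×85.15) = 19944/5449.6 = 3.660 L²·atm/mol²

a ≈ 3.660 L²·atm/mol²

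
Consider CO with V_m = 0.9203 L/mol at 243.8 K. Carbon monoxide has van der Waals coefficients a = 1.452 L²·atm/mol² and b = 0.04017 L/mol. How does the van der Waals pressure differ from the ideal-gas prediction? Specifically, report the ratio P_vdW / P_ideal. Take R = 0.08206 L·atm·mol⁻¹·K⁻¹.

Ideal: P_ideal = RT/V_m = (0.08206)(243.8)/0.9203 = 21.7388 atm
vdW: P = RT/(V_m − b) − a/V_m² = 20.0062/0.880130 − 1.452/0.846952 = 22.7310 − 1.71438 = 21.0166 atm
Ratio = 21.0166/21.7388 = 0.9668

P_vdW / P_ideal ≈ 0.9668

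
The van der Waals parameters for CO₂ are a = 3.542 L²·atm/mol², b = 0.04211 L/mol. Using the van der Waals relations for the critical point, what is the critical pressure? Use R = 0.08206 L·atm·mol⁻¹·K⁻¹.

For a van der Waals gas, P_c = a/(27b²).
P_c = 3.542/(27×(0.04211)²) = 3.542/0.047878 = 73.98 atm

P_c ≈ 73.98 atm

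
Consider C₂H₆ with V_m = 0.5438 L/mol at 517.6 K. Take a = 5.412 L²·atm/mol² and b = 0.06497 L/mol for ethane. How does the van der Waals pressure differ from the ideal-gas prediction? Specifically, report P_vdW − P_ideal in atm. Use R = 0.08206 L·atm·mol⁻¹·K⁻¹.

ΔP ≈ -7.703 atm

Ideal: P_ideal = RT/V_m = (0.08206)(517.6)/0.5438 = 78.1064 atm
vdW: P = RT/(V_m − b) − a/V_m² = 42.4743/0.478830 − 5.412/0.295718 = 88.7043 − 18.3012 = 70.4031 atm
ΔP = 70.4031 − 78.1064 = -7.703 atm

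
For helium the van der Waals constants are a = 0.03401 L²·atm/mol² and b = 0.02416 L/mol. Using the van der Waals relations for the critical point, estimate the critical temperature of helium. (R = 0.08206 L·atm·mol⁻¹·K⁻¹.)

T_c ≈ 5.083 K

For a van der Waals gas, T_c = 8a/(27Rb).
T_c = 8×0.03401/(27×0.08206×0.02416) = 0.27208/0.053529 = 5.083 K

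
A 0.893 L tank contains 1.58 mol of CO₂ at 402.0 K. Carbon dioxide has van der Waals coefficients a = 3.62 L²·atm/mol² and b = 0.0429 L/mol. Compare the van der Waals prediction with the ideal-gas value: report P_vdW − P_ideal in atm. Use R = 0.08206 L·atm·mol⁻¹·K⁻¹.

Ideal: P_ideal = nRT/V = (1.58)(0.08206)(402.0)/0.893 = 58.3664 atm
vdW: P = nRT/(V − nb) − a n²/V² = 52.1212/0.825218 − 9.03697/0.797449 = 63.1605 − 11.3323 = 51.8282 atm
ΔP = 51.8282 − 58.3664 = -6.538 atm

ΔP ≈ -6.538 atm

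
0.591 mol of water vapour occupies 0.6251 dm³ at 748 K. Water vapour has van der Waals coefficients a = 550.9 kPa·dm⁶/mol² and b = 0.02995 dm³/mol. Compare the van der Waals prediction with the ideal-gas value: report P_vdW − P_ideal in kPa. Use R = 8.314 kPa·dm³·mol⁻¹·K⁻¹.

Ideal: P_ideal = nRT/V = (0.591)(8.314)(748)/0.6251 = 5879.62 kPa
vdW: P = nRT/(V − nb) − a n²/V² = 3675.35/0.607400 − 192.419/0.390750 = 6050.95 − 492.435 = 5558.52 kPa
ΔP = 5558.52 − 5879.62 = -321.1 kPa

ΔP ≈ -321.1 kPa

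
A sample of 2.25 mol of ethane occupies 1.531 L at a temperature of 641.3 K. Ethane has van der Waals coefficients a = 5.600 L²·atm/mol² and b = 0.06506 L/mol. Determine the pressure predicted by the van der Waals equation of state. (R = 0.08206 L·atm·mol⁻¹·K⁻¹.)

P = nRT/(V − nb) − a n²/V²
nRT/(V − nb) = (2.25)(0.08206)(641.3)/(1.531 − 2.25×0.06506) = 118.41/1.3846 = 85.519 atm
a n²/V² = (5.600)(2.25)²/(1.531)² = 12.095 atm
P = 85.519 − 12.095 = 73.42 atm

P ≈ 73.42 atm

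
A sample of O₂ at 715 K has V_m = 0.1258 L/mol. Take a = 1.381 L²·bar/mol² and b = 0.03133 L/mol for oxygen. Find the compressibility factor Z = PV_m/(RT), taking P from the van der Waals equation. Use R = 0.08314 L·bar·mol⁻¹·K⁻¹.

Z ≈ 1.147

P = RT/(V_m − b) − a/V_m² = (0.08314)(715)/(0.1258 − 0.03133) − 1.381/(0.1258)²
  = 59.445/0.094470 − 87.263 = 629.25 − 87.263 = 541.99 bar
Z = PV_m/(RT) = (541.99)(0.1258)/((0.08314)(715)) = 68.182/59.445 = 1.147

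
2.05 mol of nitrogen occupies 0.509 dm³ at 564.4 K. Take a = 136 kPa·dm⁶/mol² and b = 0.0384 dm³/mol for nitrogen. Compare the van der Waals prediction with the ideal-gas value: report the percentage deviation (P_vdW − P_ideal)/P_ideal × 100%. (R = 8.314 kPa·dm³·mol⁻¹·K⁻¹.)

6.62 %

Ideal: P_ideal = nRT/V = (2.05)(8.314)(564.4)/0.509 = 18898.8 kPa
vdW: P = nRT/(V − nb) − a n²/V² = 9619.46/0.430280 − 571.540/0.259081 = 22356.3 − 2206.03 = 20150.3 kPa
% deviation = (20150.3 − 18898.8)/18898.8 × 100% = 6.62%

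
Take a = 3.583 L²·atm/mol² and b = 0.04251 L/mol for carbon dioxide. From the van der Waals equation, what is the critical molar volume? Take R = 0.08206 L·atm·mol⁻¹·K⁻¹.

V_m,c ≈ 0.1275 L/mol

For a van der Waals gas, V_m,c = 3b.
V_m,c = 3×0.04251 = 0.1275 L/mol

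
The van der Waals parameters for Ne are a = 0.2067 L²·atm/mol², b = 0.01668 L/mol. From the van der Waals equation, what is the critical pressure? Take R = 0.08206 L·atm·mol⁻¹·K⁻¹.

P_c ≈ 27.52 atm

For a van der Waals gas, P_c = a/(27b²).
P_c = 0.2067/(27×(0.01668)²) = 0.2067/0.0075120 = 27.52 atm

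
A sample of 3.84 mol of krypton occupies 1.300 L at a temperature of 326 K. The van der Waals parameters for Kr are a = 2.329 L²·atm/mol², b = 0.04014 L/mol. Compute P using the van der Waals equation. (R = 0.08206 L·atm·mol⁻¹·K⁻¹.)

P = nRT/(V − nb) − a n²/V²
nRT/(V − nb) = (3.84)(0.08206)(326)/(1.300 − 3.84×0.04014) = 102.73/1.1459 = 89.650 atm
a n²/V² = (2.329)(3.84)²/(1.300)² = 20.321 atm
P = 89.650 − 20.321 = 69.33 atm

P ≈ 69.33 atm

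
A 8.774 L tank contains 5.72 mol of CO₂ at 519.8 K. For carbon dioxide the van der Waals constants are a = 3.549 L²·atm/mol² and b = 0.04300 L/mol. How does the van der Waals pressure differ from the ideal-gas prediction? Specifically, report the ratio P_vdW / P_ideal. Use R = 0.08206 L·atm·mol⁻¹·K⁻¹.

P_vdW / P_ideal ≈ 0.9746

Ideal: P_ideal = nRT/V = (5.72)(0.08206)(519.8)/8.774 = 27.8078 atm
vdW: P = nRT/(V − nb) − a n²/V² = 243.985/8.52804 − 116.118/76.9831 = 28.6097 − 1.50836 = 27.1013 atm
Ratio = 27.1013/27.8078 = 0.9746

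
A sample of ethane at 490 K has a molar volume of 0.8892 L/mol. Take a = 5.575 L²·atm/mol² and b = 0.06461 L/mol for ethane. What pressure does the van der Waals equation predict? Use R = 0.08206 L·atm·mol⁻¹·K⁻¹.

P = RT/(V_m − b) − a/V_m²
RT/(V_m − b) = (0.08206)(490)/(0.8892 − 0.06461) = 40.209/0.82459 = 48.762 atm
a/V_m² = 5.575/(0.8892)² = 7.0509 atm
P = 48.762 − 7.0509 = 41.71 atm

P ≈ 41.71 atm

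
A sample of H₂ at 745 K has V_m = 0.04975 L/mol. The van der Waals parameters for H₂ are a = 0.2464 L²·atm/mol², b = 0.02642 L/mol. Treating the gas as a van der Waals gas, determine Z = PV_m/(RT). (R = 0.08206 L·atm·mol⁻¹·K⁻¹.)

P = RT/(V_m − b) − a/V_m² = (0.08206)(745)/(0.04975 − 0.02642) − 0.2464/(0.04975)²
  = 61.135/0.023330 − 99.553 = 2620.4 − 99.553 = 2520.8 atm
Z = PV_m/(RT) = (2520.8)(0.04975)/((0.08206)(745)) = 125.41/61.135 = 2.051

Z ≈ 2.051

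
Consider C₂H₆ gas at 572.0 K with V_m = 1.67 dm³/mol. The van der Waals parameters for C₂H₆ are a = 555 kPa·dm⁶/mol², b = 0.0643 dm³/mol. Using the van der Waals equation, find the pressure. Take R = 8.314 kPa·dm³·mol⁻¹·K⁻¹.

P = RT/(V_m − b) − a/V_m²
RT/(V_m − b) = (8.314)(572.0)/(1.67 − 0.0643) = 4755.6/1.6057 = 2961.7 kPa
a/V_m² = 555/(1.67)² = 199.00 kPa
P = 2961.7 − 199.00 = 2763 kPa

P ≈ 2763 kPa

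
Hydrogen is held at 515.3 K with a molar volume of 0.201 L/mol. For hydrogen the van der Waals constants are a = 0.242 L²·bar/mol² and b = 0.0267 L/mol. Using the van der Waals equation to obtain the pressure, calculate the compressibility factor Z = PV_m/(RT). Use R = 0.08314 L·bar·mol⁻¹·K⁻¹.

P = RT/(V_m − b) − a/V_m² = (0.08314)(515.3)/(0.201 − 0.0267) − 0.242/(0.201)²
  = 42.842/0.17430 − 5.9900 = 245.79 − 5.9900 = 239.80 bar
Z = PV_m/(RT) = (239.80)(0.201)/((0.08314)(515.3)) = 48.200/42.842 = 1.125

Z ≈ 1.125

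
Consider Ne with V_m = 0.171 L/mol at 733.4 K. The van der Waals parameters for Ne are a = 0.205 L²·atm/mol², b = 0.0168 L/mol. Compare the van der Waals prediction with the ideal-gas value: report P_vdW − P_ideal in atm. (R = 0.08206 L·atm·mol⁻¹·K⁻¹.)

ΔP ≈ 31.33 atm

Ideal: P_ideal = RT/V_m = (0.08206)(733.4)/0.171 = 351.946 atm
vdW: P = RT/(V_m − b) − a/V_m² = 60.1828/0.154200 − 0.205/0.0292410 = 390.291 − 7.01070 = 383.280 atm
ΔP = 383.280 − 351.946 = 31.33 atm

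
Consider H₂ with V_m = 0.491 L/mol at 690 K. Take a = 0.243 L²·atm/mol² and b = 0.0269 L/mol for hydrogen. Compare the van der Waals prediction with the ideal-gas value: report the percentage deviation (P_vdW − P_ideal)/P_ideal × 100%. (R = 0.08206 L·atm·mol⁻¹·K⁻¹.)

Ideal: P_ideal = RT/V_m = (0.08206)(690)/0.491 = 115.319 atm
vdW: P = RT/(V_m − b) − a/V_m² = 56.6214/0.464100 − 0.243/0.241081 = 122.003 − 1.00796 = 120.995 atm
% deviation = (120.995 − 115.319)/115.319 × 100% = 4.92%

4.92 %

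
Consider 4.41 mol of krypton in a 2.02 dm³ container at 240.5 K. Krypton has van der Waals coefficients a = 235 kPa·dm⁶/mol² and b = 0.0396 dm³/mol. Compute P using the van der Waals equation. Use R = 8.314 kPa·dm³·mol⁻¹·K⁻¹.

P ≈ 3658 kPa

P = nRT/(V − nb) − a n²/V²
nRT/(V − nb) = (4.41)(8.314)(240.5)/(2.02 − 4.41×0.0396) = 8817.9/1.8454 = 4778.3 kPa
a n²/V² = (235)(4.41)²/(2.02)² = 1120.1 kPa
P = 4778.3 − 1120.1 = 3658 kPa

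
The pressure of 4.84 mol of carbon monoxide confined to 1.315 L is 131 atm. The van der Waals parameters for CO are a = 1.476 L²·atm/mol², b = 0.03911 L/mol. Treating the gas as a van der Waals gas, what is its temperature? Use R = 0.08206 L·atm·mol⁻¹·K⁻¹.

T = (P + a n²/V²)(V − nb)/(nR)
P + a n²/V² = 131 + (1.476)(4.84)²/(1.315)² = 151.00 atm
V − nb = 1.315 − (4.84)(0.03911) = 1.1257 L
T = (151.00)(1.1257)/((4.84)(0.08206)) = 428.0 K

T ≈ 428.0 K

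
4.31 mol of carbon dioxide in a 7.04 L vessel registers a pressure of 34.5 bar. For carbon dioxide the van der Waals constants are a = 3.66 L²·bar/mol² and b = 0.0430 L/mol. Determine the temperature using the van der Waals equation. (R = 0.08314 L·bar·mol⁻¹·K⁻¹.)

T ≈ 686.2 K

T = (P + a n²/V²)(V − nb)/(nR)
P + a n²/V² = 34.5 + (3.66)(4.31)²/(7.04)² = 35.872 bar
V − nb = 7.04 − (4.31)(0.0430) = 6.8547 L
T = (35.872)(6.8547)/((4.31)(0.08314)) = 686.2 K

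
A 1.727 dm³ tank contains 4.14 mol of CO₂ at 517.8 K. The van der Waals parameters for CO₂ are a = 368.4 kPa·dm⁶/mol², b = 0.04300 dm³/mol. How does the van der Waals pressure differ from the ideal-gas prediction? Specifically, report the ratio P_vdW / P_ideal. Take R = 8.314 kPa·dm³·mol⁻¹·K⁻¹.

P_vdW / P_ideal ≈ 0.9098

Ideal: P_ideal = nRT/V = (4.14)(8.314)(517.8)/1.727 = 10320.0 kPa
vdW: P = nRT/(V − nb) − a n²/V² = 17822.7/1.54898 − 6314.23/2.98253 = 11506.1 − 2117.07 = 9389.0 kPa
Ratio = 9389.0/10320.0 = 0.9098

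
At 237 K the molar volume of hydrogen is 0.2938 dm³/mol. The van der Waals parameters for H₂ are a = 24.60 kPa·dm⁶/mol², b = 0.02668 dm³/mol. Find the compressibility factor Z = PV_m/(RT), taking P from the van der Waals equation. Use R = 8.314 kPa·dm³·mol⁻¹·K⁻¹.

Z ≈ 1.057

P = RT/(V_m − b) − a/V_m² = (8.314)(237)/(0.2938 − 0.02668) − 24.60/(0.2938)²
  = 1970.4/0.26712 − 284.99 = 7376.5 − 284.99 = 7091.5 kPa
Z = PV_m/(RT) = (7091.5)(0.2938)/((8.314)(237)) = 2083.5/1970.4 = 1.057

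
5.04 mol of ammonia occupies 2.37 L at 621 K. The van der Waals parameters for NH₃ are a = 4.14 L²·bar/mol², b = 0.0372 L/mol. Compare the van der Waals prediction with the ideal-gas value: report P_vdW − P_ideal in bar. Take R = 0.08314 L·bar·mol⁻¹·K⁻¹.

Ideal: P_ideal = nRT/V = (5.04)(0.08314)(621)/2.37 = 109.795 bar
vdW: P = nRT/(V − nb) − a n²/V² = 260.215/2.18251 − 105.163/5.61690 = 119.227 − 18.7226 = 100.504 bar
ΔP = 100.504 − 109.795 = -9.29 bar

ΔP ≈ -9.29 bar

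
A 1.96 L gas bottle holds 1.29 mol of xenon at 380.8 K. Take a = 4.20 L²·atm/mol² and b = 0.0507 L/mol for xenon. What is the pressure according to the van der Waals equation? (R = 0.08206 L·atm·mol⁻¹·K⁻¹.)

P ≈ 19.46 atm

P = nRT/(V − nb) − a n²/V²
nRT/(V − nb) = (1.29)(0.08206)(380.8)/(1.96 − 1.29×0.0507) = 40.310/1.8946 = 21.276 atm
a n²/V² = (4.20)(1.29)²/(1.96)² = 1.8194 atm
P = 21.276 − 1.8194 = 19.46 atm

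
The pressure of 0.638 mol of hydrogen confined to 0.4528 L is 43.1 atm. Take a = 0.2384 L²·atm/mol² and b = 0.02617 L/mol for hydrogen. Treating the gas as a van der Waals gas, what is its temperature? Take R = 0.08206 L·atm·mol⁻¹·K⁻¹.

T = (P + a n²/V²)(V − nb)/(nR)
P + a n²/V² = 43.1 + (0.2384)(0.638)²/(0.4528)² = 43.573 atm
V − nb = 0.4528 − (0.638)(0.02617) = 0.43610 L
T = (43.573)(0.43610)/((0.638)(0.08206)) = 363.0 K

T ≈ 363.0 K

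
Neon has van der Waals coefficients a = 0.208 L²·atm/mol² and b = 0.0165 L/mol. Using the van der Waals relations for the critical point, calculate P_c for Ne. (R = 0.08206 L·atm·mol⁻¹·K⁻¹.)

For a van der Waals gas, P_c = a/(27b²).
P_c = 0.208/(27×(0.0165)²) = 0.208/0.0073508 = 28.30 atm

P_c ≈ 28.30 atm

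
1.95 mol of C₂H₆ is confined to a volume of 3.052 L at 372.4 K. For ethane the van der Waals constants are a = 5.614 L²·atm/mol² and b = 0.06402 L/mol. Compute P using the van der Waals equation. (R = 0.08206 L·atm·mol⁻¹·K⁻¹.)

P = nRT/(V − nb) − a n²/V²
nRT/(V − nb) = (1.95)(0.08206)(372.4)/(3.052 − 1.95×0.06402) = 59.590/2.9272 = 20.357 atm
a n²/V² = (5.614)(1.95)²/(3.052)² = 2.2918 atm
P = 20.357 − 2.2918 = 18.07 atm

P ≈ 18.07 atm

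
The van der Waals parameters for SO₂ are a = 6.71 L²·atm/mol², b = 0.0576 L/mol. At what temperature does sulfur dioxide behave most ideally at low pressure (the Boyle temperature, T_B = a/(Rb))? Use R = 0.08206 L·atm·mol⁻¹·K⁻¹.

T_B ≈ 1420 K

For a van der Waals gas the second virial coefficient B₂ = b − a/(RT) vanishes at T_B = a/(Rb).
T_B = 6.71/(0.08206×0.0576) = 6.71/0.0047267 = 1420 K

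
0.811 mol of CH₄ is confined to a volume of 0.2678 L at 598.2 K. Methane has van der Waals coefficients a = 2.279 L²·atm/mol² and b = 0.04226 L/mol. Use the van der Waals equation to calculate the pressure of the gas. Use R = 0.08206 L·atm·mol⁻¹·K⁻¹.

P = nRT/(V − nb) − a n²/V²
nRT/(V − nb) = (0.811)(0.08206)(598.2)/(0.2678 − 0.811×0.04226) = 39.811/0.23353 = 170.47 atm
a n²/V² = (2.279)(0.811)²/(0.2678)² = 20.901 atm
P = 170.47 − 20.901 = 149.6 atm

P ≈ 149.6 atm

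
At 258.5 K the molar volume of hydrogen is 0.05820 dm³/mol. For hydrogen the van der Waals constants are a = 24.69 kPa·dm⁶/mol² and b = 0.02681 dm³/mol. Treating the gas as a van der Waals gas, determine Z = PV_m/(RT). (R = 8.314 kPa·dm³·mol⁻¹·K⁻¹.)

Z ≈ 1.657

P = RT/(V_m − b) − a/V_m² = (8.314)(258.5)/(0.05820 − 0.02681) − 24.69/(0.05820)²
  = 2149.2/0.031390 − 7289.1 = 68468 − 7289.1 = 61179 kPa
Z = PV_m/(RT) = (61179)(0.05820)/((8.314)(258.5)) = 3560.6/2149.2 = 1.657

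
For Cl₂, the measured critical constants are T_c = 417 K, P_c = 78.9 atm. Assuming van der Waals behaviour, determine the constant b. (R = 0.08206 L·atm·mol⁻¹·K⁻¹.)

b ≈ 0.05421 L/mol

From T_c = 8a/(27Rb) and P_c = a/(27b²): b = R T_c/(8 P_c).
b = (0.08206)(417)/(8×78.9) = 34.219/631.20 = 0.05421 L/mol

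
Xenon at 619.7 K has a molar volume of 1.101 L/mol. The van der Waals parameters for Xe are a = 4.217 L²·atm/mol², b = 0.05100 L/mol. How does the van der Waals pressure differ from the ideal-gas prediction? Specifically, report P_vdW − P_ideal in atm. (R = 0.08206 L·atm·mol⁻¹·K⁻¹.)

ΔP ≈ -1.235 atm

Ideal: P_ideal = RT/V_m = (0.08206)(619.7)/1.101 = 46.1876 atm
vdW: P = RT/(V_m − b) − a/V_m² = 50.8526/1.05000 − 4.217/1.21220 = 48.4310 − 3.47880 = 44.9522 atm
ΔP = 44.9522 − 46.1876 = -1.235 atm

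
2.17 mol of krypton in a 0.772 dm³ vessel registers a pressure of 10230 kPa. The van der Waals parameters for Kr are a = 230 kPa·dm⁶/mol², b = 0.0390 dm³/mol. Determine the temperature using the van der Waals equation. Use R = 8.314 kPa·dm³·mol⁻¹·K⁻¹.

T ≈ 459.0 K

T = (P + a n²/V²)(V − nb)/(nR)
P + a n²/V² = 10230 + (230)(2.17)²/(0.772)² = 12047 kPa
V − nb = 0.772 − (2.17)(0.0390) = 0.68737 dm³
T = (12047)(0.68737)/((2.17)(8.314)) = 459.0 K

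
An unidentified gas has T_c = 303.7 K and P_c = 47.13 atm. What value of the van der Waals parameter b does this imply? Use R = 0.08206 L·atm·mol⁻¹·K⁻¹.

b ≈ 0.06610 L/mol

From T_c = 8a/(27Rb) and P_c = a/(27b²): b = R T_c/(8 P_c).
b = (0.08206)(303.7)/(8×47.13) = 24.922/377.04 = 0.06610 L/mol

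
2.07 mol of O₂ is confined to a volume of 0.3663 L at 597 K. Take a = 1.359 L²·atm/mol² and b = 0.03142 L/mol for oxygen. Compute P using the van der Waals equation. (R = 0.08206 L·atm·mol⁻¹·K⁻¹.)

P ≈ 293.2 atm

P = nRT/(V − nb) − a n²/V²
nRT/(V − nb) = (2.07)(0.08206)(597)/(0.3663 − 2.07×0.03142) = 101.41/0.30126 = 336.62 atm
a n²/V² = (1.359)(2.07)²/(0.3663)² = 43.400 atm
P = 336.62 − 43.400 = 293.2 atm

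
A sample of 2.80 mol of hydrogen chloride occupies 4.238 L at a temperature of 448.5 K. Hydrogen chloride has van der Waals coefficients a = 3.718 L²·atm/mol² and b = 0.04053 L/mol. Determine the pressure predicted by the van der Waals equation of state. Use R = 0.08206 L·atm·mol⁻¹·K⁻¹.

P = nRT/(V − nb) − a n²/V²
nRT/(V − nb) = (2.80)(0.08206)(448.5)/(4.238 − 2.80×0.04053) = 103.05/4.1245 = 24.985 atm
a n²/V² = (3.718)(2.80)²/(4.238)² = 1.6229 atm
P = 24.985 − 1.6229 = 23.36 atm

P ≈ 23.36 atm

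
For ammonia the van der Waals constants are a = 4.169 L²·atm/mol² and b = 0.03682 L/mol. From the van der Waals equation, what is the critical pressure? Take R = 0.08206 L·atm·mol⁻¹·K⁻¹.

P_c ≈ 113.9 atm

For a van der Waals gas, P_c = a/(27b²).
P_c = 4.169/(27×(0.03682)²) = 4.169/0.036604 = 113.9 atm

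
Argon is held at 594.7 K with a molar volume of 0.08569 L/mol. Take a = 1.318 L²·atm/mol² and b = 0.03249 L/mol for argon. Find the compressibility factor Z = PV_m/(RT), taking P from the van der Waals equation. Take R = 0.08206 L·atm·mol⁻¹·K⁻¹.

P = RT/(V_m − b) − a/V_m² = (0.08206)(594.7)/(0.08569 − 0.03249) − 1.318/(0.08569)²
  = 48.801/0.053200 − 179.50 = 917.31 − 179.50 = 737.81 atm
Z = PV_m/(RT) = (737.81)(0.08569)/((0.08206)(594.7)) = 63.223/48.801 = 1.296

Z ≈ 1.296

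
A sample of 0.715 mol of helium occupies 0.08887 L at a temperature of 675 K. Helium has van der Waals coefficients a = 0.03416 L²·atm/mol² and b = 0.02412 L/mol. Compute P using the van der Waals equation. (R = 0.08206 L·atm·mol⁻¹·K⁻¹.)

P ≈ 550.7 atm

P = nRT/(V − nb) − a n²/V²
nRT/(V − nb) = (0.715)(0.08206)(675)/(0.08887 − 0.715×0.02412) = 39.604/0.071624 = 552.94 atm
a n²/V² = (0.03416)(0.715)²/(0.08887)² = 2.2112 atm
P = 552.94 − 2.2112 = 550.7 atm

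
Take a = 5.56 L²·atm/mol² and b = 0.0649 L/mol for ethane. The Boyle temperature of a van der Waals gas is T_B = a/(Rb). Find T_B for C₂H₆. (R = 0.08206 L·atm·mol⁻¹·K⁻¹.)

For a van der Waals gas the second virial coefficient B₂ = b − a/(RT) vanishes at T_B = a/(Rb).
T_B = 5.56/(0.08206×0.0649) = 5.56/0.0053257 = 1044 K

T_B ≈ 1044 K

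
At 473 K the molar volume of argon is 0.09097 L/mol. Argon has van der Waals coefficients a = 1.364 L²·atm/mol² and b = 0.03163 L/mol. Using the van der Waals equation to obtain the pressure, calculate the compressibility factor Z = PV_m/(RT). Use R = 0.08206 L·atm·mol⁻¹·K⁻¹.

P = RT/(V_m − b) − a/V_m² = (0.08206)(473)/(0.09097 − 0.03163) − 1.364/(0.09097)²
  = 38.814/0.059340 − 164.82 = 654.10 − 164.82 = 489.28 atm
Z = PV_m/(RT) = (489.28)(0.09097)/((0.08206)(473)) = 44.510/38.814 = 1.147

Z ≈ 1.147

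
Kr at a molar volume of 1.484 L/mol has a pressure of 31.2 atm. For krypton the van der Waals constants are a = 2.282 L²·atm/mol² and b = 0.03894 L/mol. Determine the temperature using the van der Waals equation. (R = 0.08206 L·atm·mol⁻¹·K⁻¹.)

T ≈ 567.7 K

T = (P + a/V_m²)(V_m − b)/R
P + a/V_m² = 31.2 + 2.282/(1.484)² = 32.236 atm
V_m − b = 1.484 − 0.03894 = 1.4451 L/mol
T = (32.236)(1.4451)/0.08206 = 567.7 K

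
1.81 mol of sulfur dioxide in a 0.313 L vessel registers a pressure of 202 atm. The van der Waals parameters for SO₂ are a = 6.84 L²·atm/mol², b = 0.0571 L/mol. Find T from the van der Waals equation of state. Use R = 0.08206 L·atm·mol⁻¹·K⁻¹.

T ≈ 608.0 K

T = (P + a n²/V²)(V − nb)/(nR)
P + a n²/V² = 202 + (6.84)(1.81)²/(0.313)² = 430.73 atm
V − nb = 0.313 − (1.81)(0.0571) = 0.20965 L
T = (430.73)(0.20965)/((1.81)(0.08206)) = 608.0 K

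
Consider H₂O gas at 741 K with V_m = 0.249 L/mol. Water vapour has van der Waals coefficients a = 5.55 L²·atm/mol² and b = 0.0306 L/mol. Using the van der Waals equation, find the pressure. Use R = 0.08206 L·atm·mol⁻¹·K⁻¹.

P = RT/(V_m − b) − a/V_m²
RT/(V_m − b) = (0.08206)(741)/(0.249 − 0.0306) = 60.806/0.21840 = 278.42 atm
a/V_m² = 5.55/(0.249)² = 89.515 atm
P = 278.42 − 89.515 = 188.9 atm

P ≈ 188.9 atm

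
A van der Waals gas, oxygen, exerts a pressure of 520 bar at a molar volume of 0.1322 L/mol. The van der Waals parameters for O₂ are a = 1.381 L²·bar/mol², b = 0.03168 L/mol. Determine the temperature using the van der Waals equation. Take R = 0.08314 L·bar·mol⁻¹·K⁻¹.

T = (P + a/V_m²)(V_m − b)/R
P + a/V_m² = 520 + 1.381/(0.1322)² = 599.02 bar
V_m − b = 0.1322 − 0.03168 = 0.10052 L/mol
T = (599.02)(0.10052)/0.08314 = 724.2 K

T ≈ 724.2 K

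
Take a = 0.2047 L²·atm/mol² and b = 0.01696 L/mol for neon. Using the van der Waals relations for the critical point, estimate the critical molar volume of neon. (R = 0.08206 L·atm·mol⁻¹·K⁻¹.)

For a van der Waals gas, V_m,c = 3b.
V_m,c = 3×0.01696 = 0.05088 L/mol

V_m,c ≈ 0.05088 L/mol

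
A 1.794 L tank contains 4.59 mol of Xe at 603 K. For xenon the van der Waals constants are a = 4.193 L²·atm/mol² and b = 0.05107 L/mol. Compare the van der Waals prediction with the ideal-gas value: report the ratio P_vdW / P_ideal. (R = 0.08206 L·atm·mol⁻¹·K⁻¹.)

P_vdW / P_ideal ≈ 0.9335

Ideal: P_ideal = nRT/V = (4.59)(0.08206)(603)/1.794 = 126.602 atm
vdW: P = nRT/(V − nb) − a n²/V² = 227.123/1.55959 − 88.3385/3.21844 = 145.630 − 27.4476 = 118.182 atm
Ratio = 118.182/126.602 = 0.9335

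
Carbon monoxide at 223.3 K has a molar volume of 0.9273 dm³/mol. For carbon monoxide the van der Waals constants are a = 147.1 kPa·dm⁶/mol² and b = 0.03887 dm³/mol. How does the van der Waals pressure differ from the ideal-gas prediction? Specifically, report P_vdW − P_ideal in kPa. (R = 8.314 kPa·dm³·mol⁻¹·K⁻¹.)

Ideal: P_ideal = RT/V_m = (8.314)(223.3)/0.9273 = 2002.07 kPa
vdW: P = RT/(V_m − b) − a/V_m² = 1856.52/0.888430 − 147.1/0.859885 = 2089.66 − 171.069 = 1918.59 kPa
ΔP = 1918.59 − 2002.07 = -83.5 kPa

ΔP ≈ -83.5 kPa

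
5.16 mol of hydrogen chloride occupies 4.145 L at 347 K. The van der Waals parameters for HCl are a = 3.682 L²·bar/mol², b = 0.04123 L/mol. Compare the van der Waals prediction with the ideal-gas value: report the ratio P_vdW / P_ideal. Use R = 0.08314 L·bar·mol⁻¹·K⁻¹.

P_vdW / P_ideal ≈ 0.8952

Ideal: P_ideal = nRT/V = (5.16)(0.08314)(347)/4.145 = 35.9141 bar
vdW: P = nRT/(V − nb) − a n²/V² = 148.864/3.93225 − 98.0355/17.1810 = 37.8572 − 5.70604 = 32.1512 bar
Ratio = 32.1512/35.9141 = 0.8952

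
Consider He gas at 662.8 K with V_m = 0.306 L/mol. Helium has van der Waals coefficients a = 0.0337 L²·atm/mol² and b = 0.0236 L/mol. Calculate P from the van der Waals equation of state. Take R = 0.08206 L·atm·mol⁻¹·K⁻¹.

P ≈ 192.2 atm

P = RT/(V_m − b) − a/V_m²
RT/(V_m − b) = (0.08206)(662.8)/(0.306 − 0.0236) = 54.389/0.28240 = 192.60 atm
a/V_m² = 0.0337/(0.306)² = 0.35990 atm
P = 192.60 − 0.35990 = 192.2 atm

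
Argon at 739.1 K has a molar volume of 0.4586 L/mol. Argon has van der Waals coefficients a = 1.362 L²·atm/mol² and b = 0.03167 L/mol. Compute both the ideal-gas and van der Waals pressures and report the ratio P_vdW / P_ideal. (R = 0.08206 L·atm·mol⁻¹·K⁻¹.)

P_vdW / P_ideal ≈ 1.025

Ideal: P_ideal = RT/V_m = (0.08206)(739.1)/0.4586 = 132.252 atm
vdW: P = RT/(V_m − b) − a/V_m² = 60.6505/0.426930 − 1.362/0.210314 = 142.062 − 6.47603 = 135.586 atm
Ratio = 135.586/132.252 = 1.025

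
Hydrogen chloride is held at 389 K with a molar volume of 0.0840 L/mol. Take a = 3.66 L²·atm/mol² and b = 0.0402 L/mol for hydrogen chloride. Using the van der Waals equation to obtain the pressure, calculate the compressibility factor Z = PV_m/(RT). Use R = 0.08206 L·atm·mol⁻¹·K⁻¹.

Z ≈ 0.5528

P = RT/(V_m − b) − a/V_m² = (0.08206)(389)/(0.0840 − 0.0402) − 3.66/(0.0840)²
  = 31.921/0.043800 − 518.71 = 728.79 − 518.71 = 210.08 atm
Z = PV_m/(RT) = (210.08)(0.0840)/((0.08206)(389)) = 17.647/31.921 = 0.5528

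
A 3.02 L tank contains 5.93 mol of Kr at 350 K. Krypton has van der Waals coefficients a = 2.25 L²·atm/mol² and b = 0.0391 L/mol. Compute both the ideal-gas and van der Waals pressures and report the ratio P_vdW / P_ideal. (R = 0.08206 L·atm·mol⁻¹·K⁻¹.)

P_vdW / P_ideal ≈ 0.9293

Ideal: P_ideal = nRT/V = (5.93)(0.08206)(350)/3.02 = 56.3959 atm
vdW: P = nRT/(V − nb) − a n²/V² = 170.316/2.78814 − 79.1210/9.12040 = 61.0859 − 8.67517 = 52.4107 atm
Ratio = 52.4107/56.3959 = 0.9293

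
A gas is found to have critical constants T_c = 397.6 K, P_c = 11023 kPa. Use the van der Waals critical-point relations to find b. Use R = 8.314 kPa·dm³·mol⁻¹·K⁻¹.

b ≈ 0.03749 dm³/mol

From T_c = 8a/(27Rb) and P_c = a/(27b²): b = R T_c/(8 P_c).
b = (8.314)(397.6)/(8×11023) = 3305.6/88184 = 0.03749 dm³/mol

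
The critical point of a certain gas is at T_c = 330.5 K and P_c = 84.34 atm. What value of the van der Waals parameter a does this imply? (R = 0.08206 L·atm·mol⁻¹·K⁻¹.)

From T_c = 8a/(27Rb) and P_c = a/(27b²): a = 27 R² T_c²/(64 P_c).
a = 27×(0.08206)²×(330.5)²/(64×84.34) = 19860/5397.8 = 3.679 L²·atm/mol²

a ≈ 3.679 L²·atm/mol²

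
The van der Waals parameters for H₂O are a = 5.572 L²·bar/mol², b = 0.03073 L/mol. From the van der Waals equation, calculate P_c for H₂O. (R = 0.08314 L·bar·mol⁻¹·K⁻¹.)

P_c ≈ 218.5 bar

For a van der Waals gas, P_c = a/(27b²).
P_c = 5.572/(27×(0.03073)²) = 5.572/0.025497 = 218.5 bar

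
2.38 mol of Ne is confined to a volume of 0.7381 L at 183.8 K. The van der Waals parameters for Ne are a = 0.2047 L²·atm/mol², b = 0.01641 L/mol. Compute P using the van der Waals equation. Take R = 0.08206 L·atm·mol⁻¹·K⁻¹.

P ≈ 49.22 atm

P = nRT/(V − nb) − a n²/V²
nRT/(V − nb) = (2.38)(0.08206)(183.8)/(0.7381 − 2.38×0.01641) = 35.897/0.69904 = 51.352 atm
a n²/V² = (0.2047)(2.38)²/(0.7381)² = 2.1283 atm
P = 51.352 − 2.1283 = 49.22 atm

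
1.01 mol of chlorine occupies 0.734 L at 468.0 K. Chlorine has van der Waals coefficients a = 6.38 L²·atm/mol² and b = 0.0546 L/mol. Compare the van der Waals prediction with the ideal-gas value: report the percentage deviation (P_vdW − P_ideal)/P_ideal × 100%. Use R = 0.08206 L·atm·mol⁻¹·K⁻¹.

-14.74 %

Ideal: P_ideal = nRT/V = (1.01)(0.08206)(468.0)/0.734 = 52.8449 atm
vdW: P = nRT/(V − nb) − a n²/V² = 38.7881/0.678854 − 6.50824/0.538756 = 57.1376 − 12.0801 = 45.0575 atm
% deviation = (45.0575 − 52.8449)/52.8449 × 100% = -14.74%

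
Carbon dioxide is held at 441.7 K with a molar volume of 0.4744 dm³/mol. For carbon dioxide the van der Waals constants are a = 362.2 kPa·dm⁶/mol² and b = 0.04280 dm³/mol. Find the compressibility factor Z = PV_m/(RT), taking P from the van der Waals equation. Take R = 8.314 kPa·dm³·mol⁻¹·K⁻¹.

Z ≈ 0.8913

P = RT/(V_m − b) − a/V_m² = (8.314)(441.7)/(0.4744 − 0.04280) − 362.2/(0.4744)²
  = 3672.3/0.43160 − 1609.4 = 8508.6 − 1609.4 = 6899.2 kPa
Z = PV_m/(RT) = (6899.2)(0.4744)/((8.314)(441.7)) = 3273.0/3672.3 = 0.8913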